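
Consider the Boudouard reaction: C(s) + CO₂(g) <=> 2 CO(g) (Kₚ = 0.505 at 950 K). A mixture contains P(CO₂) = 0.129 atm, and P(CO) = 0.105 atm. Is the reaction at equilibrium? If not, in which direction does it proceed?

in the forward direction

(C is a pure solid — omitted from Qₚ.)
Qₚ = P(CO)² / P(CO₂) = (0.105)² / (0.129) = 0.0855
Qₚ = 0.0855 < Kₚ = 0.505, so the forward reaction proceeds.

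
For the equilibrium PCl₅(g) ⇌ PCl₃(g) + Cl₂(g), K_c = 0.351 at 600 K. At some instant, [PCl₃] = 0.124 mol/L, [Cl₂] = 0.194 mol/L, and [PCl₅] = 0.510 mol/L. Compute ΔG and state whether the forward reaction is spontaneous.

Q_c = [PCl₃]·[Cl₂] / [PCl₅] = (0.124)·(0.194) / (0.510) = 0.0472
ΔG = RT ln(Q_c/K_c) = (8.314 J mol⁻¹ K⁻¹)(600 K) × ln(0.0472/0.351)
   = (4.988 kJ/mol)(-2.006) = -10.0 kJ/mol
ΔG < 0, so the forward reaction is spontaneous (proceeds forward).

ΔG = -10.0 kJ/mol; the forward reaction is spontaneous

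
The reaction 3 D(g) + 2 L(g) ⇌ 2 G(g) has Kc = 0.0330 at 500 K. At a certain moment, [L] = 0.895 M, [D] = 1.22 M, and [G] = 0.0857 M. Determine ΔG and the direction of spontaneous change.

Qc = [G]² / ([D]³·[L]²) = (0.0857)² / ((1.22)³·(0.895)²) = 0.00505
ΔG = RT ln(Qc/Kc) = (8.314 J mol⁻¹ K⁻¹)(500 K) × ln(0.00505/0.0330)
   = (4.157 kJ/mol)(-1.877) = -7.80 kJ/mol
ΔG < 0, so the forward reaction is spontaneous (proceeds forward).

ΔG = -7.80 kJ/mol; the forward reaction is spontaneous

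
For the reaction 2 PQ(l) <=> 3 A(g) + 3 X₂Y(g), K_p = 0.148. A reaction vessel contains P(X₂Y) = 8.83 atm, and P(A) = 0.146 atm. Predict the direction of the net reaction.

(PQ is a pure liquid — omitted from Q_p.)
Q_p = P(A)³·P(X₂Y)³ = (0.146)³·(8.83)³ = 2.14
Q_p = 2.14 > K_p = 0.148, so the reverse reaction proceeds.

toward reactants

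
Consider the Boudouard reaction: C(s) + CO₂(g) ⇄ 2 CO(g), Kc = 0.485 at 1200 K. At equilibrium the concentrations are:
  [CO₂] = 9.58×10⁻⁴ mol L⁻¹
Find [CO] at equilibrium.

(C is a pure solid — omitted from Kc.)
At equilibrium, Kc = [CO]² / [CO₂] = 0.485.
([CO])² / (9.58×10⁻⁴) = 0.485
[CO]² = 4.65×10⁻⁴ ⇒ [CO] = 0.0216 mol L⁻¹

[CO] = 0.0216 mol L⁻¹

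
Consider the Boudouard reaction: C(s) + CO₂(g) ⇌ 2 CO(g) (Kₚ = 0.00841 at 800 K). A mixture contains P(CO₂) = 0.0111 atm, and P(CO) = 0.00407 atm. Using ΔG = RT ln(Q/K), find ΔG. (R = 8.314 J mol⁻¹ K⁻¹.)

(C is a pure solid — omitted from Qₚ.)
Qₚ = P(CO)² / P(CO₂) = (0.00407)² / (0.0111) = 0.00149
ΔG = RT ln(Qₚ/Kₚ) = (8.314 J mol⁻¹ K⁻¹)(800 K) × ln(0.00149/0.00841)
   = (6.651 kJ/mol)(-1.731) = -11.5 kJ/mol
ΔG < 0, so the forward reaction is spontaneous (proceeds forward).

ΔG = -11.5 kJ/mol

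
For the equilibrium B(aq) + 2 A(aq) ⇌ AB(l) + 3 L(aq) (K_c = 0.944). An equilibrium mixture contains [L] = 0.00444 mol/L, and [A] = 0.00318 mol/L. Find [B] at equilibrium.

(AB is a pure liquid — omitted from K_c.)
At equilibrium, K_c = [L]³ / ([B]·[A]²) = 0.944.
(0.00444)³ / (([B])·(0.00318)²) = 0.944
[B] = 0.00917 mol/L

[B] = 0.00917 mol/L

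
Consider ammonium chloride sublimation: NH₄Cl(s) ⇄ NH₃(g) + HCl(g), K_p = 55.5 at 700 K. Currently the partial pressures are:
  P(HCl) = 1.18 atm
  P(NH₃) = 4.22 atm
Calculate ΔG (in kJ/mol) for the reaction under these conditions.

(NH₄Cl is a pure solid — omitted from Q_p.)
Q_p = P(NH₃)·P(HCl) = (4.22)·(1.18) = 4.98
ΔG = RT ln(Q_p/K_p) = (8.314 J mol⁻¹ K⁻¹)(700 K) × ln(4.98/55.5)
   = (5.820 kJ/mol)(-2.411) = -14.0 kJ/mol
ΔG < 0, so the forward reaction is spontaneous (proceeds forward).

ΔG = -14.0 kJ/mol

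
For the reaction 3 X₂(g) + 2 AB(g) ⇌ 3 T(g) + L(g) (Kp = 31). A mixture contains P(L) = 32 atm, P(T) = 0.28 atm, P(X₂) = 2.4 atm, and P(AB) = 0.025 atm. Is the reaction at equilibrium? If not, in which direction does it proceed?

reverse (toward reactants)

Qp = P(T)³·P(L) / (P(X₂)³·P(AB)²) = (0.28)³·(32) / ((2.4)³·(0.025)²) = 81
Qp = 81 > Kp = 31, so the reverse reaction proceeds.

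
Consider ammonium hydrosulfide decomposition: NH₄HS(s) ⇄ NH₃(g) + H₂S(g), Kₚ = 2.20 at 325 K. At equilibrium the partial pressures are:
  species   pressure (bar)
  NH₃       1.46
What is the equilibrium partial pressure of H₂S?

P(H₂S) = 1.51 bar

(NH₄HS is a pure solid — omitted from Kₚ.)
At equilibrium, Kₚ = P(NH₃)·P(H₂S) = 2.20.
(1.46)·(P(H₂S)) = 2.20
P(H₂S) = 1.51 bar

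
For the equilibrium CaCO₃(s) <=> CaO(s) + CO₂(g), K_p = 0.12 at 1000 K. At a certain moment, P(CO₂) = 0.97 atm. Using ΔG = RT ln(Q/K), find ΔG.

ΔG = 17.4 kJ/mol

(CaCO₃, CaO are pure solids — omitted from Q_p.)
Q_p = P(CO₂) = 0.970
ΔG = RT ln(Q_p/K_p) = (8.314 J mol⁻¹ K⁻¹)(1000 K) × ln(0.970/0.12)
   = (8.314 kJ/mol)(2.090) = 17.4 kJ/mol
ΔG > 0, so the forward reaction is non-spontaneous (proceeds in reverse).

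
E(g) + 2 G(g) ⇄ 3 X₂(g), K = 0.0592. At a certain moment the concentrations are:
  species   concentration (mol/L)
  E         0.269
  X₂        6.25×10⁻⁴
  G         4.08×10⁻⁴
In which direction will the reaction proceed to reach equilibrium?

forward (toward products)

Q = [X₂]³ / ([E]·[G]²) = (6.25×10⁻⁴)³ / ((0.269)·(4.08×10⁻⁴)²) = 0.00545
Q = 0.00545 < K = 0.0592, so the forward reaction proceeds.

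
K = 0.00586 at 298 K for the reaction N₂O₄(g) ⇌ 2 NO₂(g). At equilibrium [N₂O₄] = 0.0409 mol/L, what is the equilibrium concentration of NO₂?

At equilibrium, K = [NO₂]² / [N₂O₄] = 0.00586.
([NO₂])² / (0.0409) = 0.00586
[NO₂]² = 2.40×10⁻⁴ ⇒ [NO₂] = 0.0155 mol/L

[NO₂] = 0.0155 mol/L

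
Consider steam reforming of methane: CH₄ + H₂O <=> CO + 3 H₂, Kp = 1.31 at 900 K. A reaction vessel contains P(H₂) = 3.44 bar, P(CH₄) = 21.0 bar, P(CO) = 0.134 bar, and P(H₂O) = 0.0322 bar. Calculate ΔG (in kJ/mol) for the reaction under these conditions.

ΔG = 13.6 kJ/mol

Qp = P(CO)·P(H₂)³ / (P(CH₄)·P(H₂O)) = (0.134)·(3.44)³ / ((21.0)·(0.0322)) = 8.07
ΔG = RT ln(Qp/Kp) = (8.314 J mol⁻¹ K⁻¹)(900 K) × ln(8.07/1.31)
   = (7.483 kJ/mol)(1.818) = 13.6 kJ/mol
ΔG > 0, so the forward reaction is non-spontaneous (proceeds in reverse).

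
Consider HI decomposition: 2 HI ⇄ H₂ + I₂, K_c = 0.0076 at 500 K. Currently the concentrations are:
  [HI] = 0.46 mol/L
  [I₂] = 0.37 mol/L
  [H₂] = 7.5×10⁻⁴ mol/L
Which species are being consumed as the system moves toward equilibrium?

Q_c = [H₂]·[I₂] / [HI]² = (7.5×10⁻⁴)·(0.37) / (0.46)² = 0.0013
Q_c = 0.0013 < K_c = 0.0076: net forward reaction.

HI (reactants)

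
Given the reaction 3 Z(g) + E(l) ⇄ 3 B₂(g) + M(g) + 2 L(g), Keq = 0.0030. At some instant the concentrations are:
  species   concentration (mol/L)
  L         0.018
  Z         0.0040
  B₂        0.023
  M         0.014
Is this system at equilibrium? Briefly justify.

(E is a pure liquid — omitted from Q.)
Q = [B₂]³·[M]·[L]² / [Z]³ = (0.023)³·(0.014)·(0.018)² / (0.0040)³ = 8.6×10⁻⁴
Q = 8.6×10⁻⁴ < Keq = 0.0030: net forward reaction.

no; Q < K, reaction proceeds forward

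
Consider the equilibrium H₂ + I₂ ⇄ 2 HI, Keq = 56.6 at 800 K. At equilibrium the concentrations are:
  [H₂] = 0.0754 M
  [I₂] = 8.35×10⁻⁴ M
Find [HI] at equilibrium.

At equilibrium, Keq = [HI]² / ([H₂]·[I₂]) = 56.6.
([HI])² / ((0.0754)·(8.35×10⁻⁴)) = 56.6
[HI]² = 0.00356 ⇒ [HI] = 0.0597 M

[HI] = 0.0597 M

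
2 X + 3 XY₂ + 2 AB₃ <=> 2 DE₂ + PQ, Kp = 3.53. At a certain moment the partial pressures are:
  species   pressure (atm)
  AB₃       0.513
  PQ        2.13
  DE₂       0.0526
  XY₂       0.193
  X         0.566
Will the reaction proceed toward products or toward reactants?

Qp = P(DE₂)²·P(PQ) / (P(X)²·P(XY₂)³·P(AB₃)²) = (0.0526)²·(2.13) / ((0.566)²·(0.193)³·(0.513)²) = 9.72
Qp = 9.72 > Kp = 3.53, so the reverse reaction proceeds.

to the left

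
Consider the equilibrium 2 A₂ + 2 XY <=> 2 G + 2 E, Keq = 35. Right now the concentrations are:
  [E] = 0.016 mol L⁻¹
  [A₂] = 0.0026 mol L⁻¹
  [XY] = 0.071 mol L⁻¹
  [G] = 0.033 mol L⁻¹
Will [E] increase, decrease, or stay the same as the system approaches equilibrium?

increase

Q = [G]²·[E]² / ([A₂]²·[XY]²) = (0.033)²·(0.016)² / ((0.0026)²·(0.071)²) = 8.2
Q = 8.2 < Keq = 35: net forward reaction.
E is a product, so it increases.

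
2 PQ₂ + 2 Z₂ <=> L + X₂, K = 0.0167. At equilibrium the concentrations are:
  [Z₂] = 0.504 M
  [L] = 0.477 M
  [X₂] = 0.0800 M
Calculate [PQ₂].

[PQ₂] = 3.00 M

At equilibrium, K = [L]·[X₂] / ([PQ₂]²·[Z₂]²) = 0.0167.
(0.477)·(0.0800) / (([PQ₂])²·(0.504)²) = 0.0167
[PQ₂]² = 9.00 ⇒ [PQ₂] = 3.00 M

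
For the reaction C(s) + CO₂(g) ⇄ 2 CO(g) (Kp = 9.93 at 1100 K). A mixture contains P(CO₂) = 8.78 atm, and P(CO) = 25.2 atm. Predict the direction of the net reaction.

to the left

(C is a pure solid — omitted from Qp.)
Qp = P(CO)² / P(CO₂) = (25.2)² / (8.78) = 72.3
Qp = 72.3 > Kp = 9.93, so the reverse reaction proceeds.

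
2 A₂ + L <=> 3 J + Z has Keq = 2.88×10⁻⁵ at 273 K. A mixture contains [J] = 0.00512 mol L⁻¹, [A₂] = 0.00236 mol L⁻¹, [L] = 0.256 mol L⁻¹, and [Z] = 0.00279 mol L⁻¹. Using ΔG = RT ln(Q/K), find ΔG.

ΔG = 5.02 kJ/mol

Q = [J]³·[Z] / ([A₂]²·[L]) = (0.00512)³·(0.00279) / ((0.00236)²·(0.256)) = 2.63×10⁻⁴
ΔG = RT ln(Q/Keq) = (8.314 J mol⁻¹ K⁻¹)(273 K) × ln(2.63×10⁻⁴/2.88×10⁻⁵)
   = (2.270 kJ/mol)(2.212) = 5.02 kJ/mol
ΔG > 0, so the forward reaction is non-spontaneous (proceeds in reverse).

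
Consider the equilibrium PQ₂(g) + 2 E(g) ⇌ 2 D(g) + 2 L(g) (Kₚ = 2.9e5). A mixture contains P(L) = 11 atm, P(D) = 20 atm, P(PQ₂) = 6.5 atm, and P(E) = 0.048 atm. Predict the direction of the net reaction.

in the reverse direction

Qₚ = P(D)²·P(L)² / (P(PQ₂)·P(E)²) = (20)²·(11)² / ((6.5)·(0.048)²) = 3.2e6
Qₚ = 3.2e6 > Kₚ = 2.9e5, so the reverse reaction proceeds.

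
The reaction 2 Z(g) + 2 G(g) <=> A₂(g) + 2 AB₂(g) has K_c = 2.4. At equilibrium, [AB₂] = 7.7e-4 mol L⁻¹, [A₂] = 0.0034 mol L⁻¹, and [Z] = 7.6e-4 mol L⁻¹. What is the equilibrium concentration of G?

At equilibrium, K_c = [A₂]·[AB₂]² / ([Z]²·[G]²) = 2.4.
(0.0034)·(7.7e-4)² / ((7.6e-4)²·([G])²) = 2.4
[G]² = 0.00145 ⇒ [G] = 0.038 mol L⁻¹

[G] = 0.038 mol L⁻¹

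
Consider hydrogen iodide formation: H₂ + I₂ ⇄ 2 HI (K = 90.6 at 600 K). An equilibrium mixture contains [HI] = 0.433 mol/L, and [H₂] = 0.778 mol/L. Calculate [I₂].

At equilibrium, K = [HI]² / ([H₂]·[I₂]) = 90.6.
(0.433)² / ((0.778)·([I₂])) = 90.6
[I₂] = 0.00266 mol/L

[I₂] = 0.00266 mol/L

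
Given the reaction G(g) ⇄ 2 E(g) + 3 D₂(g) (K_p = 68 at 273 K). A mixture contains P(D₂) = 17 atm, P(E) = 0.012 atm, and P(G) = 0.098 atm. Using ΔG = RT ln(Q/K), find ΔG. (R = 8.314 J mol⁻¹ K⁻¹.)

ΔG = -5.09 kJ/mol

Q_p = P(E)²·P(D₂)³ / P(G) = (0.012)²·(17)³ / (0.098) = 7.22
ΔG = RT ln(Q_p/K_p) = (8.314 J mol⁻¹ K⁻¹)(273 K) × ln(7.22/68)
   = (2.270 kJ/mol)(-2.243) = -5.09 kJ/mol
ΔG < 0, so the forward reaction is spontaneous (proceeds forward).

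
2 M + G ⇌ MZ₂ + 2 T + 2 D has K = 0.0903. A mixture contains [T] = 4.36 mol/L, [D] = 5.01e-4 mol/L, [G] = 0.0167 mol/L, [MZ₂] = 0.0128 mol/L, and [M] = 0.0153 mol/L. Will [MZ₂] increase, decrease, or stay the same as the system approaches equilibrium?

increase

Q = [MZ₂]·[T]²·[D]² / ([M]²·[G]) = (0.0128)·(4.36)²·(5.01e-4)² / ((0.0153)²·(0.0167)) = 0.0156
Q = 0.0156 < K = 0.0903: net forward reaction.
MZ₂ is a product, so it increases.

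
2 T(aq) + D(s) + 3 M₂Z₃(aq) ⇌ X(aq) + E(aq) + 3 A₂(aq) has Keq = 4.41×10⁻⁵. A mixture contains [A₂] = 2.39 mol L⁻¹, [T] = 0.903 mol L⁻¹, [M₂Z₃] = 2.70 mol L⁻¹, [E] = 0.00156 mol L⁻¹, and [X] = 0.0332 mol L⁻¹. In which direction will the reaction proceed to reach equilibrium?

neither direction; the system is at equilibrium

(D is a pure solid — omitted from Q.)
Q = [X]·[E]·[A₂]³ / ([T]²·[M₂Z₃]³) = (0.0332)·(0.00156)·(2.39)³ / ((0.903)²·(2.70)³) = 4.41×10⁻⁵
Q = 4.41×10⁻⁵ = Keq, so the system is already at equilibrium.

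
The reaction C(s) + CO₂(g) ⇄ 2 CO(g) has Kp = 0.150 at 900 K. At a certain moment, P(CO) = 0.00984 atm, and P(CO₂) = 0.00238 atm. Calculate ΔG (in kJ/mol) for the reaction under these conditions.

(C is a pure solid — omitted from Qp.)
Qp = P(CO)² / P(CO₂) = (0.00984)² / (0.00238) = 0.0407
ΔG = RT ln(Qp/Kp) = (8.314 J mol⁻¹ K⁻¹)(900 K) × ln(0.0407/0.150)
   = (7.483 kJ/mol)(-1.304) = -9.76 kJ/mol
ΔG < 0, so the forward reaction is spontaneous (proceeds forward).

ΔG = -9.76 kJ/mol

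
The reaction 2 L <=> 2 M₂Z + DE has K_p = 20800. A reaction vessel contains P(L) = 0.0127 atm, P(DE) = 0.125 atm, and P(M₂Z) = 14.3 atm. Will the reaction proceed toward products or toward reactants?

Q_p = P(M₂Z)²·P(DE) / P(L)² = (14.3)²·(0.125) / (0.0127)² = 1.58×10⁵
Q_p = 1.58×10⁵ > K_p = 20800, so the reverse reaction proceeds.

toward reactants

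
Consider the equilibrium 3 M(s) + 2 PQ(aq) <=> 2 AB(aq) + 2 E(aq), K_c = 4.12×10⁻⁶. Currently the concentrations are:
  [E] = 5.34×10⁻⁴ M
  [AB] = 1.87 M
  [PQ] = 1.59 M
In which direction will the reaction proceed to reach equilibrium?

(M is a pure solid — omitted from Q_c.)
Q_c = [AB]²·[E]² / [PQ]² = (1.87)²·(5.34×10⁻⁴)² / (1.59)² = 3.94×10⁻⁷
Q_c = 3.94×10⁻⁷ < K_c = 4.12×10⁻⁶, so the forward reaction proceeds.

in the forward direction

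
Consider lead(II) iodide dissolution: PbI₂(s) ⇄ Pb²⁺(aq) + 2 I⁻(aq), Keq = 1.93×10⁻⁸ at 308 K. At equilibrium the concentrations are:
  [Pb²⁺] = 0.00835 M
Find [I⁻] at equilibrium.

(PbI₂ is a pure solid — omitted from Keq.)
At equilibrium, Keq = [Pb²⁺]·[I⁻]² = 1.93×10⁻⁸.
(0.00835)·([I⁻])² = 1.93×10⁻⁸
[I⁻]² = 2.31×10⁻⁶ ⇒ [I⁻] = 0.00152 M

[I⁻] = 0.00152 M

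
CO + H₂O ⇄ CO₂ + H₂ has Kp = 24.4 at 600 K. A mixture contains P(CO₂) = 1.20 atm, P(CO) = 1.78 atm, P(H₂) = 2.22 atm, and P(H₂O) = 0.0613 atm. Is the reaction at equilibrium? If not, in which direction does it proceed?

Qp = P(CO₂)·P(H₂) / (P(CO)·P(H₂O)) = (1.20)·(2.22) / ((1.78)·(0.0613)) = 24.4
Qp = 24.4 = Kp, so the system is already at equilibrium.

at equilibrium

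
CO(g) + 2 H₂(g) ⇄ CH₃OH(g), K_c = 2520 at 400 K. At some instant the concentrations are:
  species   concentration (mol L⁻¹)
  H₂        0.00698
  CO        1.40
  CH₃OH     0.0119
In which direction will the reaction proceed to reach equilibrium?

Q_c = [CH₃OH] / ([CO]·[H₂]²) = (0.0119) / ((1.40)·(0.00698)²) = 174
Q_c = 174 < K_c = 2520, so the forward reaction proceeds.

to the right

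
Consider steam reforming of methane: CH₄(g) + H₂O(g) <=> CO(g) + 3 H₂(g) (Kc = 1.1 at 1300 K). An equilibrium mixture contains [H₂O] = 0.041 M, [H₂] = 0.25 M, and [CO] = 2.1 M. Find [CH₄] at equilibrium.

[CH₄] = 0.73 M

At equilibrium, Kc = [CO]·[H₂]³ / ([CH₄]·[H₂O]) = 1.1.
(2.1)·(0.25)³ / (([CH₄])·(0.041)) = 1.1
[CH₄] = 0.728 = 0.73 M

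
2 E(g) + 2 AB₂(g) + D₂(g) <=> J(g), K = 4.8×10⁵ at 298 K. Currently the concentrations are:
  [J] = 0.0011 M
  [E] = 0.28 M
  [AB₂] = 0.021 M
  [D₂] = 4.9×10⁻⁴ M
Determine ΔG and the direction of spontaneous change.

ΔG = -4.96 kJ/mol; the forward reaction is spontaneous

Q = [J] / ([E]²·[AB₂]²·[D₂]) = (0.0011) / ((0.28)²·(0.021)²·(4.9×10⁻⁴)) = 64900
ΔG = RT ln(Q/K) = (8.314 J mol⁻¹ K⁻¹)(298 K) × ln(64900/4.8×10⁵)
   = (2.478 kJ/mol)(-2.001) = -4.96 kJ/mol
ΔG < 0, so the forward reaction is spontaneous (proceeds forward).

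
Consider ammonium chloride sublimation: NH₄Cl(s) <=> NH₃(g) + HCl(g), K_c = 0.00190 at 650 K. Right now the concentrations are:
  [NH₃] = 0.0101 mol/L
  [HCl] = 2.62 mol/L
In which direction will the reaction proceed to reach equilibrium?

toward reactants

(NH₄Cl is a pure solid — omitted from Q_c.)
Q_c = [NH₃]·[HCl] = (0.0101)·(2.62) = 0.0265
Q_c = 0.0265 > K_c = 0.00190, so the reverse reaction proceeds.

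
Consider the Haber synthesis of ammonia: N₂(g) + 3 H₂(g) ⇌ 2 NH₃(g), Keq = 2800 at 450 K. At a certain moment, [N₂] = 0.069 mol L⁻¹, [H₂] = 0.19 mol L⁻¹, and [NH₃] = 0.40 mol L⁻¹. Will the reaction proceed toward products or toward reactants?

forward (toward products)

Q = [NH₃]² / ([N₂]·[H₂]³) = (0.40)² / ((0.069)·(0.19)³) = 340
Q = 340 < Keq = 2800, so the forward reaction proceeds.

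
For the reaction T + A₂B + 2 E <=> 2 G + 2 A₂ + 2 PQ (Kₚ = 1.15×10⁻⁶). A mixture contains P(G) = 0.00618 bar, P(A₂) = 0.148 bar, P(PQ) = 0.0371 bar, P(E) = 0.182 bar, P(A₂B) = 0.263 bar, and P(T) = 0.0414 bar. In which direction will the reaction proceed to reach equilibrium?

Qₚ = P(G)²·P(A₂)²·P(PQ)² / (P(T)·P(A₂B)·P(E)²) = (0.00618)²·(0.148)²·(0.0371)² / ((0.0414)·(0.263)·(0.182)²) = 3.19×10⁻⁶
Qₚ = 3.19×10⁻⁶ > Kₚ = 1.15×10⁻⁶, so the reverse reaction proceeds.

in the reverse direction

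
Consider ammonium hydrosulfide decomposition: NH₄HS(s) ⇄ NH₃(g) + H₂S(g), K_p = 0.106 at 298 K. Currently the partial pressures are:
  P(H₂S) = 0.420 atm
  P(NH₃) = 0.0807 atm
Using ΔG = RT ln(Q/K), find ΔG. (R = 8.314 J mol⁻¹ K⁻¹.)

(NH₄HS is a pure solid — omitted from Q_p.)
Q_p = P(NH₃)·P(H₂S) = (0.0807)·(0.420) = 0.0339
ΔG = RT ln(Q_p/K_p) = (8.314 J mol⁻¹ K⁻¹)(298 K) × ln(0.0339/0.106)
   = (2.478 kJ/mol)(-1.140) = -2.82 kJ/mol
ΔG < 0, so the forward reaction is spontaneous (proceeds forward).

ΔG = -2.82 kJ/mol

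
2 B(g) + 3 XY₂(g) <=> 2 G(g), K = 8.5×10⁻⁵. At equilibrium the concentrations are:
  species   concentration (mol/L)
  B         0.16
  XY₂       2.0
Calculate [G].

[G] = 0.0042 mol/L

At equilibrium, K = [G]² / ([B]²·[XY₂]³) = 8.5×10⁻⁵.
([G])² / ((0.16)²·(2.0)³) = 8.5×10⁻⁵
[G]² = 1.74×10⁻⁵ ⇒ [G] = 0.0042 mol/L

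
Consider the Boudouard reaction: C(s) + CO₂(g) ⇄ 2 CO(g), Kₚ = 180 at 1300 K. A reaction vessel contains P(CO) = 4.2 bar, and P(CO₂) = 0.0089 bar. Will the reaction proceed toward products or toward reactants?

reverse (toward reactants)

(C is a pure solid — omitted from Qₚ.)
Qₚ = P(CO)² / P(CO₂) = (4.2)² / (0.0089) = 2000
Qₚ = 2000 > Kₚ = 180, so the reverse reaction proceeds.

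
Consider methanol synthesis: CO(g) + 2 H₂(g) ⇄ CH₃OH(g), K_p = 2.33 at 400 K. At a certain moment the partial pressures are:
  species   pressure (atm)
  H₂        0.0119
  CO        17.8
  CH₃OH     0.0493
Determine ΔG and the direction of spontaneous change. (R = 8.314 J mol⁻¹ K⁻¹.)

ΔG = 7.08 kJ/mol; the forward reaction is non-spontaneous

Q_p = P(CH₃OH) / (P(CO)·P(H₂)²) = (0.0493) / ((17.8)·(0.0119)²) = 19.6
ΔG = RT ln(Q_p/K_p) = (8.314 J mol⁻¹ K⁻¹)(400 K) × ln(19.6/2.33)
   = (3.326 kJ/mol)(2.130) = 7.08 kJ/mol
ΔG > 0, so the forward reaction is non-spontaneous (proceeds in reverse).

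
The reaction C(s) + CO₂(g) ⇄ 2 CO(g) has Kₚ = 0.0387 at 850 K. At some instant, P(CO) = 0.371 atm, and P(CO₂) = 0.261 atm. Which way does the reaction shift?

(C is a pure solid — omitted from Qₚ.)
Qₚ = P(CO)² / P(CO₂) = (0.371)² / (0.261) = 0.527
Qₚ = 0.527 > Kₚ = 0.0387, so the reverse reaction proceeds.

toward reactants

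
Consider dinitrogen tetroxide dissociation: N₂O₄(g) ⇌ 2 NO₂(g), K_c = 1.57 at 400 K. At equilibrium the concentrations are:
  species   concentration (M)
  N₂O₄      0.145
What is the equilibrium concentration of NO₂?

At equilibrium, K_c = [NO₂]² / [N₂O₄] = 1.57.
([NO₂])² / (0.145) = 1.57
[NO₂]² = 0.228 ⇒ [NO₂] = 0.477 M

[NO₂] = 0.477 M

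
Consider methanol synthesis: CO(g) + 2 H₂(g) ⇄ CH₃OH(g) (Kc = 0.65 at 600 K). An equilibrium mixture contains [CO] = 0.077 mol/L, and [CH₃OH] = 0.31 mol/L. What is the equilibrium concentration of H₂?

[H₂] = 2.5 mol/L

At equilibrium, Kc = [CH₃OH] / ([CO]·[H₂]²) = 0.65.
(0.31) / ((0.077)·([H₂])²) = 0.65
[H₂]² = 6.19 ⇒ [H₂] = 2.5 mol/L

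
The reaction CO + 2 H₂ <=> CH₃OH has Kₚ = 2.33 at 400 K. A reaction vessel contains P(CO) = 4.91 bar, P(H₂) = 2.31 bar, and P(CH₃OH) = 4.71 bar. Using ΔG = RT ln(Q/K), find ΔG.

Qₚ = P(CH₃OH) / (P(CO)·P(H₂)²) = (4.71) / ((4.91)·(2.31)²) = 0.180
ΔG = RT ln(Qₚ/Kₚ) = (8.314 J mol⁻¹ K⁻¹)(400 K) × ln(0.180/2.33)
   = (3.326 kJ/mol)(-2.561) = -8.52 kJ/mol
ΔG < 0, so the forward reaction is spontaneous (proceeds forward).

ΔG = -8.52 kJ/mol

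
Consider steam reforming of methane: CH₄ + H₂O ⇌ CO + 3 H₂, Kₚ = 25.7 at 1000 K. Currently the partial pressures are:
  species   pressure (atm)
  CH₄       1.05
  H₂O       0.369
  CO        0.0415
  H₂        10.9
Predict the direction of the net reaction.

reverse (toward reactants)

Qₚ = P(CO)·P(H₂)³ / (P(CH₄)·P(H₂O)) = (0.0415)·(10.9)³ / ((1.05)·(0.369)) = 139
Qₚ = 139 > Kₚ = 25.7, so the reverse reaction proceeds.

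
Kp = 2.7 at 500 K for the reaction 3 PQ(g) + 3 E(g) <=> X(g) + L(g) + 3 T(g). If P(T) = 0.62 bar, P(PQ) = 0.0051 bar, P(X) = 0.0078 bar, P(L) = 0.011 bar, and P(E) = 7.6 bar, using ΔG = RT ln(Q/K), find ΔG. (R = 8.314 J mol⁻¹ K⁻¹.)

ΔG = -8.48 kJ/mol

Qp = P(X)·P(L)·P(T)³ / (P(PQ)³·P(E)³) = (0.0078)·(0.011)·(0.62)³ / ((0.0051)³·(7.6)³) = 0.351
ΔG = RT ln(Qp/Kp) = (8.314 J mol⁻¹ K⁻¹)(500 K) × ln(0.351/2.7)
   = (4.157 kJ/mol)(-2.040) = -8.48 kJ/mol
ΔG < 0, so the forward reaction is spontaneous (proceeds forward).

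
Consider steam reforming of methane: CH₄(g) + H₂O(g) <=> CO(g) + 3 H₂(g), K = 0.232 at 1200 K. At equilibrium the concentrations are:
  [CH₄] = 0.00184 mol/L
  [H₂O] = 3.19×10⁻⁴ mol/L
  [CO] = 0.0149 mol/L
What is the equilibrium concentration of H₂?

[H₂] = 0.0209 mol/L

At equilibrium, K = [CO]·[H₂]³ / ([CH₄]·[H₂O]) = 0.232.
(0.0149)·([H₂])³ / ((0.00184)·(3.19×10⁻⁴)) = 0.232
[H₂]³ = 9.14×10⁻⁶ ⇒ [H₂] = 0.0209 mol/L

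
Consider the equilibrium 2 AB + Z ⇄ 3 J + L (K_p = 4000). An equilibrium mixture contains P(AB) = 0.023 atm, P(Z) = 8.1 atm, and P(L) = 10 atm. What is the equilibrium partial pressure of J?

P(J) = 1.2 atm

At equilibrium, K_p = P(J)³·P(L) / (P(AB)²·P(Z)) = 4000.
(P(J))³·(10) / ((0.023)²·(8.1)) = 4000
P(J)³ = 1.71 ⇒ P(J) = 1.2 atm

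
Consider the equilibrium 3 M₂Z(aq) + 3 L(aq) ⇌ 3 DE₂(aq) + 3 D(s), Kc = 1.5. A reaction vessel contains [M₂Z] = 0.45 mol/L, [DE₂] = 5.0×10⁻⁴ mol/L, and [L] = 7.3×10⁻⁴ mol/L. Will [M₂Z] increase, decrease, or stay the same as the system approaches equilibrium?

(D is a pure solid — omitted from Qc.)
Qc = [DE₂]³ / ([M₂Z]³·[L]³) = (5.0×10⁻⁴)³ / ((0.45)³·(7.3×10⁻⁴)³) = 3.5
Qc = 3.5 > Kc = 1.5: net reverse reaction.
M₂Z is a reactant, so it increases.

increase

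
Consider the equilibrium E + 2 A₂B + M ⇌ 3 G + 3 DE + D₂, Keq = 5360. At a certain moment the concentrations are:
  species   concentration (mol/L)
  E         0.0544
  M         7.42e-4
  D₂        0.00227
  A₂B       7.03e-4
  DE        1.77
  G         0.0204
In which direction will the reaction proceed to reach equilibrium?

Q = [G]³·[DE]³·[D₂] / ([E]·[A₂B]²·[M]) = (0.0204)³·(1.77)³·(0.00227) / ((0.0544)·(7.03e-4)²·(7.42e-4)) = 5360
Q = 5360 = Keq, so the system is already at equilibrium.

neither direction; the system is at equilibrium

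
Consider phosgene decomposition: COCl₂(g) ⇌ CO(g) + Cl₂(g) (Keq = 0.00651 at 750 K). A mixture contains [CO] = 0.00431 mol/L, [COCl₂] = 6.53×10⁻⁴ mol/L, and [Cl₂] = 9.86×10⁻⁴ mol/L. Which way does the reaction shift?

Q = [CO]·[Cl₂] / [COCl₂] = (0.00431)·(9.86×10⁻⁴) / (6.53×10⁻⁴) = 0.00651
Q = 0.00651 = Keq, so the system is already at equilibrium.

at equilibrium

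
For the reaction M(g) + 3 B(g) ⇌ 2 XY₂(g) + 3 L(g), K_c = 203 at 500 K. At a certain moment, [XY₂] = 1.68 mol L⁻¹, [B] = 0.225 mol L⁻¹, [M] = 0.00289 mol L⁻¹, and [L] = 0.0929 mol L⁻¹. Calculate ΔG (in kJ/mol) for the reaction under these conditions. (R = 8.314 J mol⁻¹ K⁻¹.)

Q_c = [XY₂]²·[L]³ / ([M]·[B]³) = (1.68)²·(0.0929)³ / ((0.00289)·(0.225)³) = 68.7
ΔG = RT ln(Q_c/K_c) = (8.314 J mol⁻¹ K⁻¹)(500 K) × ln(68.7/203)
   = (4.157 kJ/mol)(-1.083) = -4.50 kJ/mol
ΔG < 0, so the forward reaction is spontaneous (proceeds forward).

ΔG = -4.50 kJ/mol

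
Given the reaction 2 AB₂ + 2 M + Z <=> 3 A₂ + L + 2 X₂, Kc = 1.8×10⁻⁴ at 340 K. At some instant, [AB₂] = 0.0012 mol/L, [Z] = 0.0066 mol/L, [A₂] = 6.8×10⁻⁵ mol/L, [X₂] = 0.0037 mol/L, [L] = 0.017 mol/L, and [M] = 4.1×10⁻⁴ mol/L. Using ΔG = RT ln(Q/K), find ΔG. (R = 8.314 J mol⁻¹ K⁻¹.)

Qc = [A₂]³·[L]·[X₂]² / ([AB₂]²·[M]²·[Z]) = (6.8×10⁻⁵)³·(0.017)·(0.0037)² / ((0.0012)²·(4.1×10⁻⁴)²·(0.0066)) = 4.58×10⁻⁵
ΔG = RT ln(Qc/Kc) = (8.314 J mol⁻¹ K⁻¹)(340 K) × ln(4.58×10⁻⁵/1.8×10⁻⁴)
   = (2.827 kJ/mol)(-1.369) = -3.87 kJ/mol
ΔG < 0, so the forward reaction is spontaneous (proceeds forward).

ΔG = -3.87 kJ/mol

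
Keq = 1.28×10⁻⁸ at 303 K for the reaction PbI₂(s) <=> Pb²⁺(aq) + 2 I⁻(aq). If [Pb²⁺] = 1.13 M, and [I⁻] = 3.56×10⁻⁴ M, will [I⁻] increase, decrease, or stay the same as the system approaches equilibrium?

decrease

(PbI₂ is a pure solid — omitted from Q.)
Q = [Pb²⁺]·[I⁻]² = (1.13)·(3.56×10⁻⁴)² = 1.43×10⁻⁷
Q = 1.43×10⁻⁷ > Keq = 1.28×10⁻⁸: net reverse reaction.
I⁻ is a product, so it decreases.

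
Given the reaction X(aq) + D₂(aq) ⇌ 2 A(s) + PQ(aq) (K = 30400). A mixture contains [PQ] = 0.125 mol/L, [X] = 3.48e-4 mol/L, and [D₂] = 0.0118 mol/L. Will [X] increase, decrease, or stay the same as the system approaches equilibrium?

stay the same

(A is a pure solid — omitted from Q.)
Q = [PQ] / ([X]·[D₂]) = (0.125) / ((3.48e-4)·(0.0118)) = 30400
Q = 30400 = K; the system is at equilibrium.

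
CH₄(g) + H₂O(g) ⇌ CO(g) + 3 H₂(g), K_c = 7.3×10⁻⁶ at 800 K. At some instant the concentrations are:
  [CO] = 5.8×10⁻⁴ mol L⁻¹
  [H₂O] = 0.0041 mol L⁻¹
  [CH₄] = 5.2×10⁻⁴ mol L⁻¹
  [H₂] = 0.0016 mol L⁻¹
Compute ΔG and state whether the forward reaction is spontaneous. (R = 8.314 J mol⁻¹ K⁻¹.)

ΔG = -12.5 kJ/mol; the forward reaction is spontaneous

Q_c = [CO]·[H₂]³ / ([CH₄]·[H₂O]) = (5.8×10⁻⁴)·(0.0016)³ / ((5.2×10⁻⁴)·(0.0041)) = 1.11×10⁻⁶
ΔG = RT ln(Q_c/K_c) = (8.314 J mol⁻¹ K⁻¹)(800 K) × ln(1.11×10⁻⁶/7.3×10⁻⁶)
   = (6.651 kJ/mol)(-1.884) = -12.5 kJ/mol
ΔG < 0, so the forward reaction is spontaneous (proceeds forward).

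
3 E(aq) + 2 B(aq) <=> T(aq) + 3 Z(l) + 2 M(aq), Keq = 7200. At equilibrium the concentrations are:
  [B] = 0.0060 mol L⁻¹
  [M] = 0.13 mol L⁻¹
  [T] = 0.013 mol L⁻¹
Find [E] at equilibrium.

[E] = 0.095 mol L⁻¹

(Z is a pure liquid — omitted from Keq.)
At equilibrium, Keq = [T]·[M]² / ([E]³·[B]²) = 7200.
(0.013)·(0.13)² / (([E])³·(0.0060)²) = 7200
[E]³ = 8.48×10⁻⁴ ⇒ [E] = 0.095 mol L⁻¹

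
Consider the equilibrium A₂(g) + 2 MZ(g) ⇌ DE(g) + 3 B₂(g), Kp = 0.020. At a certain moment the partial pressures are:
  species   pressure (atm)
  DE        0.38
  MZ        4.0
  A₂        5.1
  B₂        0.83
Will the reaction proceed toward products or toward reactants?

in the forward direction

Qp = P(DE)·P(B₂)³ / (P(A₂)·P(MZ)²) = (0.38)·(0.83)³ / ((5.1)·(4.0)²) = 0.0027
Qp = 0.0027 < Kp = 0.020, so the forward reaction proceeds.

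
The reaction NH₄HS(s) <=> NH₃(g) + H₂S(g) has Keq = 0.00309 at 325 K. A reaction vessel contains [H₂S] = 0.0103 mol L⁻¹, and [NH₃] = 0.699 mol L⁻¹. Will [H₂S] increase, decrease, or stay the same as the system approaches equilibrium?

(NH₄HS is a pure solid — omitted from Q.)
Q = [NH₃]·[H₂S] = (0.699)·(0.0103) = 0.00720
Q = 0.00720 > Keq = 0.00309: net reverse reaction.
H₂S is a product, so it decreases.

decrease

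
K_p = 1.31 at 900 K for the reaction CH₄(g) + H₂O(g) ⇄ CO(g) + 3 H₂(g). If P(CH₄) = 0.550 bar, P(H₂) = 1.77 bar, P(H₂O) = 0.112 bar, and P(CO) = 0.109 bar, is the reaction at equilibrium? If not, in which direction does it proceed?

in the reverse direction

Q_p = P(CO)·P(H₂)³ / (P(CH₄)·P(H₂O)) = (0.109)·(1.77)³ / ((0.550)·(0.112)) = 9.81
Q_p = 9.81 > K_p = 1.31, so the reverse reaction proceeds.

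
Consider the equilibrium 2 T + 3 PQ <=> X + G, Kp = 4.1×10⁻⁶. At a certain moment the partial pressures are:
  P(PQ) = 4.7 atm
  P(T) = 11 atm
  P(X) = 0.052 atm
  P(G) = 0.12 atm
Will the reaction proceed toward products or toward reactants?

Qp = P(X)·P(G) / (P(T)²·P(PQ)³) = (0.052)·(0.12) / ((11)²·(4.7)³) = 5.0×10⁻⁷
Qp = 5.0×10⁻⁷ < Kp = 4.1×10⁻⁶, so the forward reaction proceeds.

in the forward direction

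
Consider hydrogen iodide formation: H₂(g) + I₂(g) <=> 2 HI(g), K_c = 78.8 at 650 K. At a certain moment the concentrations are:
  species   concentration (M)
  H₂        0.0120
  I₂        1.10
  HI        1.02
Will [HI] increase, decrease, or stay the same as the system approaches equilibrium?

Q_c = [HI]² / ([H₂]·[I₂]) = (1.02)² / ((0.0120)·(1.10)) = 78.8
Q_c = 78.8 = K_c; the system is at equilibrium.

stay the same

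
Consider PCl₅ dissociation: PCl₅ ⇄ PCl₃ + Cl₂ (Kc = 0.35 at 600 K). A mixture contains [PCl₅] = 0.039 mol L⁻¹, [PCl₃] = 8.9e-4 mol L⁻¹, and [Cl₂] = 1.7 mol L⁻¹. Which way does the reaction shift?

Qc = [PCl₃]·[Cl₂] / [PCl₅] = (8.9e-4)·(1.7) / (0.039) = 0.039
Qc = 0.039 < Kc = 0.35, so the forward reaction proceeds.

in the forward direction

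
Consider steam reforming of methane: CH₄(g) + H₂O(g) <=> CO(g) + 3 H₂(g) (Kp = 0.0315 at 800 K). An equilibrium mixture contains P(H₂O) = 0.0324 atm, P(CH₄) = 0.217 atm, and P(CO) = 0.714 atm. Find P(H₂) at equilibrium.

P(H₂) = 0.0677 atm

At equilibrium, Kp = P(CO)·P(H₂)³ / (P(CH₄)·P(H₂O)) = 0.0315.
(0.714)·(P(H₂))³ / ((0.217)·(0.0324)) = 0.0315
P(H₂)³ = 3.10×10⁻⁴ ⇒ P(H₂) = 0.0677 atm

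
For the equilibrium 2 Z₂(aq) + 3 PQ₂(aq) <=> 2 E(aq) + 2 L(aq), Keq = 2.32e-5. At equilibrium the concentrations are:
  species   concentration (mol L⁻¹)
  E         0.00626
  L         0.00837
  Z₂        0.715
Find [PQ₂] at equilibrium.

At equilibrium, Keq = [E]²·[L]² / ([Z₂]²·[PQ₂]³) = 2.32e-5.
(0.00626)²·(0.00837)² / ((0.715)²·([PQ₂])³) = 2.32e-5
[PQ₂]³ = 2.31e-4 ⇒ [PQ₂] = 0.0614 mol L⁻¹

[PQ₂] = 0.0614 mol L⁻¹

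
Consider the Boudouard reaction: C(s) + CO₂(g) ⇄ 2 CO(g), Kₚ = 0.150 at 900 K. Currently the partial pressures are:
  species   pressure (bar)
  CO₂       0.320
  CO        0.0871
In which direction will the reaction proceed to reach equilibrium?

(C is a pure solid — omitted from Qₚ.)
Qₚ = P(CO)² / P(CO₂) = (0.0871)² / (0.320) = 0.0237
Qₚ = 0.0237 < Kₚ = 0.150, so the forward reaction proceeds.

forward (toward products)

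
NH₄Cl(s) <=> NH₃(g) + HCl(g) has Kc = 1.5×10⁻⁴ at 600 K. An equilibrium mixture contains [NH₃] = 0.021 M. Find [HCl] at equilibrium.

[HCl] = 0.0071 M

(NH₄Cl is a pure solid — omitted from Kc.)
At equilibrium, Kc = [NH₃]·[HCl] = 1.5×10⁻⁴.
(0.021)·([HCl]) = 1.5×10⁻⁴
[HCl] = 0.00714 = 0.0071 M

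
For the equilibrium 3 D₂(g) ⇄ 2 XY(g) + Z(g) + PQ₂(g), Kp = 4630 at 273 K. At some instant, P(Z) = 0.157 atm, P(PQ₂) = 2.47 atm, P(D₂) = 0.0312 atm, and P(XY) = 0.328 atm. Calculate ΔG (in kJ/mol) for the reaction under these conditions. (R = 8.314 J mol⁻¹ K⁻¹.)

Qp = P(XY)²·P(Z)·P(PQ₂) / P(D₂)³ = (0.328)²·(0.157)·(2.47) / (0.0312)³ = 1370
ΔG = RT ln(Qp/Kp) = (8.314 J mol⁻¹ K⁻¹)(273 K) × ln(1370/4630)
   = (2.270 kJ/mol)(-1.218) = -2.76 kJ/mol
ΔG < 0, so the forward reaction is spontaneous (proceeds forward).

ΔG = -2.76 kJ/mol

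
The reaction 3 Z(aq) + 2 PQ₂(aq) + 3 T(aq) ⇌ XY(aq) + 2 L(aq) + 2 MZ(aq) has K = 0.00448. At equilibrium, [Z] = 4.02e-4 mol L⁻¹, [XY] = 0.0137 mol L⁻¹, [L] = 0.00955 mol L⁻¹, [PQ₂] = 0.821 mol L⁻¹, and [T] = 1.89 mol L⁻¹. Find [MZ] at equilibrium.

[MZ] = 0.00103 mol L⁻¹

At equilibrium, K = [XY]·[L]²·[MZ]² / ([Z]³·[PQ₂]²·[T]³) = 0.00448.
(0.0137)·(0.00955)²·([MZ])² / ((4.02e-4)³·(0.821)²·(1.89)³) = 0.00448
[MZ]² = 1.06e-6 ⇒ [MZ] = 0.00103 mol L⁻¹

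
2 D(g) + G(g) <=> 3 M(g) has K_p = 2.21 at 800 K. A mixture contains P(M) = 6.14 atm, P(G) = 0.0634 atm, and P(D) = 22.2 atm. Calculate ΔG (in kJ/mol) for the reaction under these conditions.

Q_p = P(M)³ / (P(D)²·P(G)) = (6.14)³ / ((22.2)²·(0.0634)) = 7.41
ΔG = RT ln(Q_p/K_p) = (8.314 J mol⁻¹ K⁻¹)(800 K) × ln(7.41/2.21)
   = (6.651 kJ/mol)(1.210) = 8.05 kJ/mol
ΔG > 0, so the forward reaction is non-spontaneous (proceeds in reverse).

ΔG = 8.05 kJ/mol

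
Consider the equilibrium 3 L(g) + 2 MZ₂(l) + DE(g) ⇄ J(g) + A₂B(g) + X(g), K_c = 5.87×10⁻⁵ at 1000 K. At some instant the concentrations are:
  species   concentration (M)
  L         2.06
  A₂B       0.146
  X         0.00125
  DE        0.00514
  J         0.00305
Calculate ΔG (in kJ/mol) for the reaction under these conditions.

ΔG = -12.9 kJ/mol

(MZ₂ is a pure liquid — omitted from Q_c.)
Q_c = [J]·[A₂B]·[X] / ([L]³·[DE]) = (0.00305)·(0.146)·(0.00125) / ((2.06)³·(0.00514)) = 1.24×10⁻⁵
ΔG = RT ln(Q_c/K_c) = (8.314 J mol⁻¹ K⁻¹)(1000 K) × ln(1.24×10⁻⁵/5.87×10⁻⁵)
   = (8.314 kJ/mol)(-1.555) = -12.9 kJ/mol
ΔG < 0, so the forward reaction is spontaneous (proceeds forward).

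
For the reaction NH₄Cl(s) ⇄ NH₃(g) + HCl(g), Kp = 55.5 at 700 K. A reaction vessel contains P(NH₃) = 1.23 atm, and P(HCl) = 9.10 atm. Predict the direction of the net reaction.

in the forward direction

(NH₄Cl is a pure solid — omitted from Qp.)
Qp = P(NH₃)·P(HCl) = (1.23)·(9.10) = 11.2
Qp = 11.2 < Kp = 55.5, so the forward reaction proceeds.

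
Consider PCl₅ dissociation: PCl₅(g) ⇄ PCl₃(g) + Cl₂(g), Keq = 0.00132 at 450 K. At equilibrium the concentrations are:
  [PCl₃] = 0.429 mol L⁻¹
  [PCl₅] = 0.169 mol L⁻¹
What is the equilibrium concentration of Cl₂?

[Cl₂] = 5.20×10⁻⁴ mol L⁻¹

At equilibrium, Keq = [PCl₃]·[Cl₂] / [PCl₅] = 0.00132.
(0.429)·([Cl₂]) / (0.169) = 0.00132
[Cl₂] = 5.20×10⁻⁴ mol L⁻¹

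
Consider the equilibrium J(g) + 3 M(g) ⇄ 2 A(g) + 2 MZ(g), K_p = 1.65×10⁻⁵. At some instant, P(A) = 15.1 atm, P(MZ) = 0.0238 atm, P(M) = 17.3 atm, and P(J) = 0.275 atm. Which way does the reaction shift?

Q_p = P(A)²·P(MZ)² / (P(J)·P(M)³) = (15.1)²·(0.0238)² / ((0.275)·(17.3)³) = 9.07×10⁻⁵
Q_p = 9.07×10⁻⁵ > K_p = 1.65×10⁻⁵, so the reverse reaction proceeds.

reverse (toward reactants)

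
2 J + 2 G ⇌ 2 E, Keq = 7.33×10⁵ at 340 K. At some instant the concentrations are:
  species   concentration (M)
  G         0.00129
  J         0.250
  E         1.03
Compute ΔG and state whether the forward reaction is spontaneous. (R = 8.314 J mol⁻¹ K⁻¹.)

ΔG = 7.44 kJ/mol; the forward reaction is non-spontaneous

Q = [E]² / ([J]²·[G]²) = (1.03)² / ((0.250)²·(0.00129)²) = 1.02×10⁷
ΔG = RT ln(Q/Keq) = (8.314 J mol⁻¹ K⁻¹)(340 K) × ln(1.02×10⁷/7.33×10⁵)
   = (2.827 kJ/mol)(2.633) = 7.44 kJ/mol
ΔG > 0, so the forward reaction is non-spontaneous (proceeds in reverse).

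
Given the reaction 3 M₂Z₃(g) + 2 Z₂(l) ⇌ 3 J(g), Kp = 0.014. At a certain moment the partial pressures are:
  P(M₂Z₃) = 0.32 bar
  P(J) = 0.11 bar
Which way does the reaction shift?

to the left

(Z₂ is a pure liquid — omitted from Qp.)
Qp = P(J)³ / P(M₂Z₃)³ = (0.11)³ / (0.32)³ = 0.041
Qp = 0.041 > Kp = 0.014, so the reverse reaction proceeds.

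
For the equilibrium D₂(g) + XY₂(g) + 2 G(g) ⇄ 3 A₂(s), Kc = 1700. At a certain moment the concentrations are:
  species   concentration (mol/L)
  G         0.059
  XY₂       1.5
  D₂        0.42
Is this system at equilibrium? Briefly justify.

(A₂ is a pure solid — omitted from Qc.)
Qc = 1 / ([D₂]·[XY₂]·[G]²) = 1 / ((0.42)·(1.5)·(0.059)²) = 460
Qc = 460 < Kc = 1700: net forward reaction.

no; Q < K, reaction proceeds forward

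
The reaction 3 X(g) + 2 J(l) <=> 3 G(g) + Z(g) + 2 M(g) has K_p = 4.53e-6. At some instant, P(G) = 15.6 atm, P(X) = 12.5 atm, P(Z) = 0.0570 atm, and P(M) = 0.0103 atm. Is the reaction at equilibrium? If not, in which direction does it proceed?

in the reverse direction

(J is a pure liquid — omitted from Q_p.)
Q_p = P(G)³·P(Z)·P(M)² / P(X)³ = (15.6)³·(0.0570)·(0.0103)² / (12.5)³ = 1.18e-5
Q_p = 1.18e-5 > K_p = 4.53e-6, so the reverse reaction proceeds.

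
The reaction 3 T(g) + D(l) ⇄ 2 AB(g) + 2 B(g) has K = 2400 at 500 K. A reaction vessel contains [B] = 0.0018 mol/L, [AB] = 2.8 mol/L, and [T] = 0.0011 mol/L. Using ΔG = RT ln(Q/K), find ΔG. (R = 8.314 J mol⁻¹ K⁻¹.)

(D is a pure liquid — omitted from Q.)
Q = [AB]²·[B]² / [T]³ = (2.8)²·(0.0018)² / (0.0011)³ = 19100
ΔG = RT ln(Q/K) = (8.314 J mol⁻¹ K⁻¹)(500 K) × ln(19100/2400)
   = (4.157 kJ/mol)(2.074) = 8.62 kJ/mol
ΔG > 0, so the forward reaction is non-spontaneous (proceeds in reverse).

ΔG = 8.62 kJ/mol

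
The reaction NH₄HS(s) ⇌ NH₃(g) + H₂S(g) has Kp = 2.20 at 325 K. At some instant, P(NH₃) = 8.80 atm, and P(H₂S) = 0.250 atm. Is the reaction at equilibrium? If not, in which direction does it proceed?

(NH₄HS is a pure solid — omitted from Qp.)
Qp = P(NH₃)·P(H₂S) = (8.80)·(0.250) = 2.20
Qp = 2.20 = Kp, so the system is already at equilibrium.

neither direction; the system is at equilibrium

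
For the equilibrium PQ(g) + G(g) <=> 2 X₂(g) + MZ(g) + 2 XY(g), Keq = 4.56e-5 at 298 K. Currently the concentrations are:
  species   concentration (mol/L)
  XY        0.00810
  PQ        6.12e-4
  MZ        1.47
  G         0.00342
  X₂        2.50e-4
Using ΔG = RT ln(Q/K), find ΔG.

Q = [X₂]²·[MZ]·[XY]² / ([PQ]·[G]) = (2.50e-4)²·(1.47)·(0.00810)² / ((6.12e-4)·(0.00342)) = 2.88e-6
ΔG = RT ln(Q/Keq) = (8.314 J mol⁻¹ K⁻¹)(298 K) × ln(2.88e-6/4.56e-5)
   = (2.478 kJ/mol)(-2.762) = -6.84 kJ/mol
ΔG < 0, so the forward reaction is spontaneous (proceeds forward).

ΔG = -6.84 kJ/mol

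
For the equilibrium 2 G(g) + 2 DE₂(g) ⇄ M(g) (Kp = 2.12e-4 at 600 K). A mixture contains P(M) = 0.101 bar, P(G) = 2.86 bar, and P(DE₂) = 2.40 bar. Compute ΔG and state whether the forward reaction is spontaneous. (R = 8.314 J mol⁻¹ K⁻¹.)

ΔG = 11.5 kJ/mol; the forward reaction is non-spontaneous

Qp = P(M) / (P(G)²·P(DE₂)²) = (0.101) / ((2.86)²·(2.40)²) = 0.00214
ΔG = RT ln(Qp/Kp) = (8.314 J mol⁻¹ K⁻¹)(600 K) × ln(0.00214/2.12e-4)
   = (4.988 kJ/mol)(2.312) = 11.5 kJ/mol
ΔG > 0, so the forward reaction is non-spontaneous (proceeds in reverse).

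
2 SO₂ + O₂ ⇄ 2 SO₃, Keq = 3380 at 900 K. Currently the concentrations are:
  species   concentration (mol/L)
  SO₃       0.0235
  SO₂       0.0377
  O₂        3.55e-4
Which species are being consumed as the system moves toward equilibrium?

SO₂, O₂ (reactants)

Q = [SO₃]² / ([SO₂]²·[O₂]) = (0.0235)² / ((0.0377)²·(3.55e-4)) = 1090
Q = 1090 < Keq = 3380: net forward reaction.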